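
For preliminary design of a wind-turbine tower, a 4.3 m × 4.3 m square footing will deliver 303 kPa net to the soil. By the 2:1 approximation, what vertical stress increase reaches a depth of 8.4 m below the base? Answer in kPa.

Δσ_z ≈ 34.7 kPa

By the 2:1 method the load spreads at 1 horizontal : 2 vertical, so at depth z the loaded area has grown by z in each plan dimension:
Δσ = qBL/((B+z)(L+z)) = 303×4.3×4.3/((4.3+8.4)(4.3+8.4)) = 34.735 kPa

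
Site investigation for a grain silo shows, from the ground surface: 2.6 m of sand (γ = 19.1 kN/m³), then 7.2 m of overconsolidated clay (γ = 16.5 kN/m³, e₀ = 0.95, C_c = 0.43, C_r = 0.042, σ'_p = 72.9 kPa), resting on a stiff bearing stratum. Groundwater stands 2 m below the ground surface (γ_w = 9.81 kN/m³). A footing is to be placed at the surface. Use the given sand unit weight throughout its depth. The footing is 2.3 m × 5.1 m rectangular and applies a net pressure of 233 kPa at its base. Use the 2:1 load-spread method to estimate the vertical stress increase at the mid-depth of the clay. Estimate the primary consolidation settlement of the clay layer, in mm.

S_c ≈ 197 mm

Mid-depth of clay below the ground surface: z = 2.6 + 7.2/2 = 6.2 m.
Total vertical stress at mid-clay: σ_v = 19.1×2.6 + 16.5×3.6 = 109.06 kPa.
Pore pressure: u = 9.81×(6.2 − 2) = 41.202 kPa.
Initial effective stress: σ'_0 = σ_v − u = 109.06 − 41.202 = 67.858 kPa.
Stress increase at mid-clay by the 2:1 spreading method:
Δσ = qBL/((B+z)(L+z)) = 233×2.3×5.1/((2.3+6.2)(5.1+6.2)) = 28.455 kPa
Final effective stress: σ'_f = 67.858 + 28.455 = 96.313 kPa.
σ'_f = 96.313 > σ'_p = 72.9 kPa, so the stress path crosses the preconsolidation pressure — recompression up to σ'_p, then virgin compression beyond:
S_c = H/(1+e₀)·[C_r·log₁₀(σ'_p/σ'_0) + C_c·log₁₀(σ'_f/σ'_p)]
    = 7.2/1.95 × [0.042×log₁₀(72.9/67.858) + 0.43×log₁₀(96.313/72.9)]
    = 3.6923 × [0.0013073 + 0.052012] = 0.1969 m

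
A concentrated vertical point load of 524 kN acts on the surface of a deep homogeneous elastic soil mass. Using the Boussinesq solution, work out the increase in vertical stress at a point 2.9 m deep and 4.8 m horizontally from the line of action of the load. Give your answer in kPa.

Δσ_z ≈ 1.1 kPa

Boussinesq vertical stress below a point load on an elastic half-space:
Δσ_z = 3P/(2πz²) · [1 + (r/z)²]^(−5/2)
r/z = 4.8/2.9 = 1.6552; [1+(r/z)²]^(−5/2) = 0.036978.
Δσ_z = 3×524/(2π×2.9²) × 0.036978 = 29.749 × 0.036978 = 1.1 kPa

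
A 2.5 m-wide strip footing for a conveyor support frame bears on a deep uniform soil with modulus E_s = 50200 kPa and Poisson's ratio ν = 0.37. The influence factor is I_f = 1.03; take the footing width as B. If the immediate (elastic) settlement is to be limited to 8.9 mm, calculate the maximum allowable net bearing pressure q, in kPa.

S_e = q·B·(1−ν²)/E_s · I_f  ⇒  q = S_e·E_s / (B·(1−ν²)·I_f).
q = 0.0089 × 50200 / (2.5 × 0.8631 × 1.03) = 201 kPa

q ≈ 201 kPa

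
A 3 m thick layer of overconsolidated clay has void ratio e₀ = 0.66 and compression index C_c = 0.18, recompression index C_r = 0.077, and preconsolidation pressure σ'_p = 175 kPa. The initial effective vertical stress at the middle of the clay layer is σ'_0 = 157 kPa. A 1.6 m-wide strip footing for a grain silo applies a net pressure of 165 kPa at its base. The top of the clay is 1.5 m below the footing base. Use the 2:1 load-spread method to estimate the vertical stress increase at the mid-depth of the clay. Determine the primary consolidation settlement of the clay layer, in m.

S_c ≈ 0.0352 m

Mid-depth of clay below the footing base: z = 1.5 + 3/2 = 3 m.
Stress increase at mid-clay by the 2:1 spreading method:
Δσ = qB/(B+z) = 165×1.6/(1.6+3) = 57.391 kPa
Final effective stress: σ'_f = 157 + 57.391 = 214.39 kPa.
σ'_f = 214.39 > σ'_p = 175 kPa, so the stress path crosses the preconsolidation pressure — recompression up to σ'_p, then virgin compression beyond:
S_c = H/(1+e₀)·[C_r·log₁₀(σ'_p/σ'_0) + C_c·log₁₀(σ'_f/σ'_p)]
    = 3/1.66 × [0.077×log₁₀(175/157) + 0.18×log₁₀(214.39/175)]
    = 1.8072 × [0.0036297 + 0.01587] = 0.03524 m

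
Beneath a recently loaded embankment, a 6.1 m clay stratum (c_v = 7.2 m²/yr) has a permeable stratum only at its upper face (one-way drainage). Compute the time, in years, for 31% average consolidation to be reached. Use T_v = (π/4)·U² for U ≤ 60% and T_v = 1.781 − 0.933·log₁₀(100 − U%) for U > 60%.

Drainage path length: H_d = H = 6.1 m (single drainage).
U ≤ 60%: T_v = (π/4)·U² = (π/4)×0.31² = 0.075477.
t = T_v·H_d²/c_v = 0.075477×6.1²/7.2 = 0.3901 years.

t ≈ 0.39 years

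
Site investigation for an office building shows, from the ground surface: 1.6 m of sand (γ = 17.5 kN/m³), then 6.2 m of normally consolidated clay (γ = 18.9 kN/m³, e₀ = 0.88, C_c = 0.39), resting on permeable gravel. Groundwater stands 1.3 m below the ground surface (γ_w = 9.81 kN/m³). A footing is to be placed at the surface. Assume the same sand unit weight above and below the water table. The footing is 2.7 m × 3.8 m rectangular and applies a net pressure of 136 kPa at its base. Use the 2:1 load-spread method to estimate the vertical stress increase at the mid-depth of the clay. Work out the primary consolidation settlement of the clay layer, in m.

Mid-depth of clay below the ground surface: z = 1.6 + 6.2/2 = 4.7 m.
Total vertical stress at mid-clay: σ_v = 17.5×1.6 + 18.9×3.1 = 86.59 kPa.
Pore pressure: u = 9.81×(4.7 − 1.3) = 33.354 kPa.
Initial effective stress: σ'_0 = σ_v − u = 86.59 − 33.354 = 53.236 kPa.
Stress increase at mid-clay by the 2:1 spreading method:
Δσ = qBL/((B+z)(L+z)) = 136×2.7×3.8/((2.7+4.7)(3.8+4.7)) = 22.184 kPa
Final effective stress: σ'_f = σ'_0 + Δσ = 53.236 + 22.184 = 75.42 kPa.
Normally consolidated clay, so the full stress increment lies on the virgin compression line:
S_c = C_c·H/(1+e₀)·log₁₀(σ'_f/σ'_0) = 0.39×6.2/(1+0.88)×log₁₀(75.42/53.236)
    = 1.2862 × 0.15128 = 0.1946 m

S_c ≈ 0.195 m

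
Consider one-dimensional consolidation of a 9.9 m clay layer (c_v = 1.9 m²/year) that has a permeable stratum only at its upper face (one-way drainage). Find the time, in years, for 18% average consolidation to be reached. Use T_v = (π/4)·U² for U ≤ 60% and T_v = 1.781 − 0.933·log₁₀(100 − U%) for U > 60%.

t ≈ 1.31 years

Drainage path length: H_d = H = 9.9 m (single drainage).
U ≤ 60%: T_v = (π/4)·U² = (π/4)×0.18² = 0.025447.
t = T_v·H_d²/c_v = 0.025447×9.9²/1.9 = 1.313 years.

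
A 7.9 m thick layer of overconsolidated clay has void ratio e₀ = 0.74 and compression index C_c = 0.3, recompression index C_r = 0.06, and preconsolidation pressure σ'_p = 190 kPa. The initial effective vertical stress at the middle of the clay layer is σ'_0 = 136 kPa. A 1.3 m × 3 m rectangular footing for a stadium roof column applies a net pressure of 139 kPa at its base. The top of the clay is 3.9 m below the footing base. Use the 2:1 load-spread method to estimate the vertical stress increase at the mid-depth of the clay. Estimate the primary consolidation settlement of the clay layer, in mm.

Mid-depth of clay below the footing base: z = 3.9 + 7.9/2 = 7.85 m.
Stress increase at mid-clay by the 2:1 spreading method:
Δσ = qBL/((B+z)(L+z)) = 139×1.3×3/((1.3+7.85)(3+7.85)) = 5.4605 kPa
Final effective stress: σ'_f = 136 + 5.4605 = 141.46 kPa.
σ'_f = 141.46 ≤ σ'_p = 190 kPa, so the clay remains overconsolidated and only the recompression index applies:
S_c = C_r·H/(1+e₀)·log₁₀(σ'_f/σ'_0) = 0.06×7.9/1.74×log₁₀(141.46/136)
    = 0.27241 × 0.017095 = 0.004657 m

S_c ≈ 4.66 mm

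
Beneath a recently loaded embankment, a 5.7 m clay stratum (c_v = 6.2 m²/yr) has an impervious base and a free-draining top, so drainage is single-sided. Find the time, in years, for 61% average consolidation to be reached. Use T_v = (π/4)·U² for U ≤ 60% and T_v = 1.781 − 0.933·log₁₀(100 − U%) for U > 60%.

t ≈ 1.55 years

Drainage path length: H_d = H = 5.7 m (single drainage).
U > 60%: T_v = 1.781 − 0.933·log₁₀(100 − 61) = 0.29654.
t = T_v·H_d²/c_v = 0.29654×5.7²/6.2 = 1.554 years.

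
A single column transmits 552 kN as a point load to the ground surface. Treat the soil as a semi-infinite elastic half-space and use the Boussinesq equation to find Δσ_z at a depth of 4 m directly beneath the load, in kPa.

Boussinesq vertical stress below a point load on an elastic half-space:
Δσ_z = 3P/(2πz²) · [1 + (r/z)²]^(−5/2)
r/z = 0/4 = 0; [1+(r/z)²]^(−5/2) = 1.
Δσ_z = 3×552/(2π×4²) × 1 = 16.473 × 1 = 16.47 kPa

Δσ_z ≈ 16.5 kPa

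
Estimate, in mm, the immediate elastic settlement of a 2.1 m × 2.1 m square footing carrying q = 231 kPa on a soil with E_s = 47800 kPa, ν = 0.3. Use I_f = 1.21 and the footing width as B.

Immediate (elastic) settlement: S_e = q·B·(1−ν²)/E_s · I_f.
S_e = 231 × 2.1 × (1 − 0.3²) / 47800 × 1.21
    = 231 × 2.1 × 0.91 / 47800 × 1.21
    = 0.01117 m = 11.17 mm

S_e ≈ 11.2 mm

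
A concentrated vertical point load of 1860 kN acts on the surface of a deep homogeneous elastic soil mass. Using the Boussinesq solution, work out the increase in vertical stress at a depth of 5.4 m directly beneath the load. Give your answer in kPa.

Boussinesq vertical stress below a point load on an elastic half-space:
Δσ_z = 3P/(2πz²) · [1 + (r/z)²]^(−5/2)
r/z = 0/5.4 = 0; [1+(r/z)²]^(−5/2) = 1.
Δσ_z = 3×1860/(2π×5.4²) × 1 = 30.456 × 1 = 30.46 kPa

Δσ_z ≈ 30.5 kPa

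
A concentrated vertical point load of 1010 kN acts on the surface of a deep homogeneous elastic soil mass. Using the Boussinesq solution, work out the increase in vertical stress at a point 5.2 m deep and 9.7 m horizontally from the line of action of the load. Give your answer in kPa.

Δσ_z ≈ 0.42 kPa

Boussinesq vertical stress below a point load on an elastic half-space:
Δσ_z = 3P/(2πz²) · [1 + (r/z)²]^(−5/2)
r/z = 9.7/5.2 = 1.8654; [1+(r/z)²]^(−5/2) = 0.023544.
Δσ_z = 3×1010/(2π×5.2²) × 0.023544 = 17.834 × 0.023544 = 0.4199 kPa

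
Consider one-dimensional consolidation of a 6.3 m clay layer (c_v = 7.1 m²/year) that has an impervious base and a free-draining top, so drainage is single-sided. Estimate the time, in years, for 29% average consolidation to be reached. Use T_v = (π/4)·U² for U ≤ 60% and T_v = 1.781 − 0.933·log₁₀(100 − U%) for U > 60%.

t ≈ 0.369 years

Drainage path length: H_d = H = 6.3 m (single drainage).
U ≤ 60%: T_v = (π/4)·U² = (π/4)×0.29² = 0.066052.
t = T_v·H_d²/c_v = 0.066052×6.3²/7.1 = 0.3692 years.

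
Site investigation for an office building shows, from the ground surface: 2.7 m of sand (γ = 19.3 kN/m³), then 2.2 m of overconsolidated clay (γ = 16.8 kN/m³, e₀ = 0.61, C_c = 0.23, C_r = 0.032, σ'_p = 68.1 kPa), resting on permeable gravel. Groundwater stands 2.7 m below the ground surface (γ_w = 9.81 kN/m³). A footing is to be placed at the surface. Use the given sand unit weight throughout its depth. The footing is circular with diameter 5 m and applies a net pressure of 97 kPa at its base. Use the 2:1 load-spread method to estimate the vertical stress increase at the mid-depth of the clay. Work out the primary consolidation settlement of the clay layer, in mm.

S_c ≈ 42.2 mm

Mid-depth of clay below the ground surface: z = 2.7 + 2.2/2 = 3.8 m.
Total vertical stress at mid-clay: σ_v = 19.3×2.7 + 16.8×1.1 = 70.59 kPa.
Pore pressure: u = 9.81×(3.8 − 2.7) = 10.791 kPa.
Initial effective stress: σ'_0 = σ_v − u = 70.59 − 10.791 = 59.799 kPa.
Stress increase at mid-clay by the 2:1 spreading method:
Δσ ≈ qD²/(D+z)² = 97×5²/(5+3.8)² = 31.315 kPa
Final effective stress: σ'_f = 59.799 + 31.315 = 91.114 kPa.
σ'_f = 91.114 > σ'_p = 68.1 kPa, so the stress path crosses the preconsolidation pressure — recompression up to σ'_p, then virgin compression beyond:
S_c = H/(1+e₀)·[C_r·log₁₀(σ'_p/σ'_0) + C_c·log₁₀(σ'_f/σ'_p)]
    = 2.2/1.61 × [0.032×log₁₀(68.1/59.799) + 0.23×log₁₀(91.114/68.1)]
    = 1.3665 × [0.0018065 + 0.029081] = 0.04221 m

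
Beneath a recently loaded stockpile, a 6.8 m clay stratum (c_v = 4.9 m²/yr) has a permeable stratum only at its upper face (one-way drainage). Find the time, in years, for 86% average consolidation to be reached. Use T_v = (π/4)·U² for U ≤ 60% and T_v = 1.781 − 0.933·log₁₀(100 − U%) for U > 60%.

t ≈ 6.72 years

Drainage path length: H_d = H = 6.8 m (single drainage).
U > 60%: T_v = 1.781 − 0.933·log₁₀(100 − 86) = 0.71166.
t = T_v·H_d²/c_v = 0.71166×6.8²/4.9 = 6.716 years.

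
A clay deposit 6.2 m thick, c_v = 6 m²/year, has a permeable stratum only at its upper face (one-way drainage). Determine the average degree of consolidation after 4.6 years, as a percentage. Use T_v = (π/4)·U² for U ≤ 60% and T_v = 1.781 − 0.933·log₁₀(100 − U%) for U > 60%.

Drainage path length: H_d = H = 6.2 m (single drainage).
T_v = c_v·t/H_d² = 6×4.6/6.2² = 0.718.
T_v = 0.718 corresponds to the U > 60% branch:
U = 1 − 10^((1.781 − T_v)/0.933)/100 = 0.8622

U ≈ 86.2 %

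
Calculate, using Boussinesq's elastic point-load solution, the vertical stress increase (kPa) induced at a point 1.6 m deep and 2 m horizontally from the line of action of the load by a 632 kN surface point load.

Δσ_z ≈ 11.2 kPa

Boussinesq vertical stress below a point load on an elastic half-space:
Δσ_z = 3P/(2πz²) · [1 + (r/z)²]^(−5/2)
r/z = 2/1.6 = 1.25; [1+(r/z)²]^(−5/2) = 0.095135.
Δσ_z = 3×632/(2π×1.6²) × 0.095135 = 117.87 × 0.095135 = 11.21 kPa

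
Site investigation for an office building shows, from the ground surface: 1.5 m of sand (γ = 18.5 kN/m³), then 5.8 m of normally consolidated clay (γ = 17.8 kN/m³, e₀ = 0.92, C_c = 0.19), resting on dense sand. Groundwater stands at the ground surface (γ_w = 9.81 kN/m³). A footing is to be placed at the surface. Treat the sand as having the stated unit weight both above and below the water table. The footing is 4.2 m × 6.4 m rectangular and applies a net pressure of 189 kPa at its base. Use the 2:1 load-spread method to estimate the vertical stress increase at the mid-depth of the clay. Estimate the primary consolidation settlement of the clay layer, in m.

Mid-depth of clay below the ground surface: z = 1.5 + 5.8/2 = 4.4 m.
Total vertical stress at mid-clay: σ_v = 18.5×1.5 + 17.8×2.9 = 79.37 kPa.
Pore pressure: u = 9.81×(4.4 − 0) = 43.164 kPa.
Initial effective stress: σ'_0 = σ_v − u = 79.37 − 43.164 = 36.206 kPa.
Stress increase at mid-clay by the 2:1 spreading method:
Δσ = qBL/((B+z)(L+z)) = 189×4.2×6.4/((4.2+4.4)(6.4+4.4)) = 54.698 kPa
Final effective stress: σ'_f = σ'_0 + Δσ = 36.206 + 54.698 = 90.904 kPa.
Normally consolidated clay, so the full stress increment lies on the virgin compression line:
S_c = C_c·H/(1+e₀)·log₁₀(σ'_f/σ'_0) = 0.19×5.8/(1+0.92)×log₁₀(90.904/36.206)
    = 0.57396 × 0.3998 = 0.2295 m

S_c ≈ 0.229 m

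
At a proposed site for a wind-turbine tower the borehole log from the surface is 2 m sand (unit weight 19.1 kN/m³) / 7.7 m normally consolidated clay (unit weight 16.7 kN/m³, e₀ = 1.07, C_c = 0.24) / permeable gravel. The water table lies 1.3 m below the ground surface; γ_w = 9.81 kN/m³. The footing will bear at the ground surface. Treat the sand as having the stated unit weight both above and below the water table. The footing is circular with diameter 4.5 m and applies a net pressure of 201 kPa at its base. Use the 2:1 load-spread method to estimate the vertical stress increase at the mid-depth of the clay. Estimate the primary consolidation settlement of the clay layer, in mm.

Mid-depth of clay below the ground surface: z = 2 + 7.7/2 = 5.85 m.
Total vertical stress at mid-clay: σ_v = 19.1×2 + 16.7×3.85 = 102.5 kPa.
Pore pressure: u = 9.81×(5.85 − 1.3) = 44.636 kPa.
Initial effective stress: σ'_0 = σ_v − u = 102.5 − 44.636 = 57.864 kPa.
Stress increase at mid-clay by the 2:1 spreading method:
Δσ ≈ qD²/(D+z)² = 201×4.5²/(4.5+5.85)² = 37.996 kPa
Final effective stress: σ'_f = σ'_0 + Δσ = 57.864 + 37.996 = 95.86 kPa.
Normally consolidated clay, so the full stress increment lies on the virgin compression line:
S_c = C_c·H/(1+e₀)·log₁₀(σ'_f/σ'_0) = 0.24×7.7/(1+1.07)×log₁₀(95.86/57.864)
    = 0.89275 × 0.21923 = 0.1957 m

S_c ≈ 196 mm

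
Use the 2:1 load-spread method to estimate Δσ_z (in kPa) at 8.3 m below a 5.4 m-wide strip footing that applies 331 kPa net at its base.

Δσ_z ≈ 130 kPa

By the 2:1 method the load spreads at 1 horizontal : 2 vertical, so at depth z the loaded area has grown by z in each plan dimension:
Δσ = qB/(B+z) = 331×5.4/(5.4+8.3) = 130.47 kPa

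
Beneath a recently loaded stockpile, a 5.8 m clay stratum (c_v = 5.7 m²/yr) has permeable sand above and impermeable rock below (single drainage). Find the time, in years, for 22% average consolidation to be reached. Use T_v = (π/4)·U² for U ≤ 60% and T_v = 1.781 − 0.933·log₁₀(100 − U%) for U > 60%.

Drainage path length: H_d = H = 5.8 m (single drainage).
U ≤ 60%: T_v = (π/4)·U² = (π/4)×0.22² = 0.038013.
t = T_v·H_d²/c_v = 0.038013×5.8²/5.7 = 0.2243 years.

t ≈ 0.224 years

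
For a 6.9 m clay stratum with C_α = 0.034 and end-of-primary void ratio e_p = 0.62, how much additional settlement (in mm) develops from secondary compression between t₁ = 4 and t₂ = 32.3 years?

S_s ≈ 131 mm

Secondary compression: S_s = C_α·H/(1+e_p)·log₁₀(t₂/t₁)
S_s = 0.034×6.9/(1+0.62)×log₁₀(32.3/4)
    = 0.1448 × 0.9071 = 0.1314 m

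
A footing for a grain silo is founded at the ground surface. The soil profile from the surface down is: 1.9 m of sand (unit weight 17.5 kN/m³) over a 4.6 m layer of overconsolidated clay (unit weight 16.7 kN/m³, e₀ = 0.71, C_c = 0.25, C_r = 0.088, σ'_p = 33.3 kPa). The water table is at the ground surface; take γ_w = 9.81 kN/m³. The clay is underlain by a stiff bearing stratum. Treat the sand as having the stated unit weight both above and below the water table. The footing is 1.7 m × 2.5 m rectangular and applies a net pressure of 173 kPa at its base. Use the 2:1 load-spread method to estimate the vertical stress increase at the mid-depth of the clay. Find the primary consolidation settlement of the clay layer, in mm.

Mid-depth of clay below the ground surface: z = 1.9 + 4.6/2 = 4.2 m.
Total vertical stress at mid-clay: σ_v = 17.5×1.9 + 16.7×2.3 = 71.66 kPa.
Pore pressure: u = 9.81×(4.2 − 0) = 41.202 kPa.
Initial effective stress: σ'_0 = σ_v − u = 71.66 − 41.202 = 30.458 kPa.
Stress increase at mid-clay by the 2:1 spreading method:
Δσ = qBL/((B+z)(L+z)) = 173×1.7×2.5/((1.7+4.2)(2.5+4.2)) = 18.6 kPa
Final effective stress: σ'_f = 30.458 + 18.6 = 49.058 kPa.
σ'_f = 49.058 > σ'_p = 33.3 kPa, so the stress path crosses the preconsolidation pressure — recompression up to σ'_p, then virgin compression beyond:
S_c = H/(1+e₀)·[C_r·log₁₀(σ'_p/σ'_0) + C_c·log₁₀(σ'_f/σ'_p)]
    = 4.6/1.71 × [0.088×log₁₀(33.3/30.458) + 0.25×log₁₀(49.058/33.3)]
    = 2.6901 × [0.0034094 + 0.042066] = 0.1223 m

S_c ≈ 122 mm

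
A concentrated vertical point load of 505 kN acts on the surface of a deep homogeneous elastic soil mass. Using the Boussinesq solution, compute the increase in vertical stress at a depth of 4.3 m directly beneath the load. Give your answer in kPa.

Δσ_z ≈ 13 kPa

Boussinesq vertical stress below a point load on an elastic half-space:
Δσ_z = 3P/(2πz²) · [1 + (r/z)²]^(−5/2)
r/z = 0/4.3 = 0; [1+(r/z)²]^(−5/2) = 1.
Δσ_z = 3×505/(2π×4.3²) × 1 = 13.041 × 1 = 13.04 kPa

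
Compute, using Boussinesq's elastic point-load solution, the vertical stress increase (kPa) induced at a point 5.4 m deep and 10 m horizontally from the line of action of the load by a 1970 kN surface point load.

Boussinesq vertical stress below a point load on an elastic half-space:
Δσ_z = 3P/(2πz²) · [1 + (r/z)²]^(−5/2)
r/z = 10/5.4 = 1.8519; [1+(r/z)²]^(−5/2) = 0.024219.
Δσ_z = 3×1970/(2π×5.4²) × 0.024219 = 32.257 × 0.024219 = 0.7812 kPa

Δσ_z ≈ 0.781 kPa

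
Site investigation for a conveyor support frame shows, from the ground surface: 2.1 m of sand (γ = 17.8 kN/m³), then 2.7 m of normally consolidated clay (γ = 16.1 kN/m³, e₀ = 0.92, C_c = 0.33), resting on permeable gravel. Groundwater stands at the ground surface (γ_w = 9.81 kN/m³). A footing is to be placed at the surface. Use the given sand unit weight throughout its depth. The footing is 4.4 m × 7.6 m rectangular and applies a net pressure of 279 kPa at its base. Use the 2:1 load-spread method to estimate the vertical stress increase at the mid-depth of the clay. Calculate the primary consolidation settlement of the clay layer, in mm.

Mid-depth of clay below the ground surface: z = 2.1 + 2.7/2 = 3.45 m.
Total vertical stress at mid-clay: σ_v = 17.8×2.1 + 16.1×1.35 = 59.115 kPa.
Pore pressure: u = 9.81×(3.45 − 0) = 33.845 kPa.
Initial effective stress: σ'_0 = σ_v − u = 59.115 − 33.845 = 25.27 kPa.
Stress increase at mid-clay by the 2:1 spreading method:
Δσ = qBL/((B+z)(L+z)) = 279×4.4×7.6/((4.4+3.45)(7.6+3.45)) = 107.56 kPa
Final effective stress: σ'_f = σ'_0 + Δσ = 25.27 + 107.56 = 132.83 kPa.
Normally consolidated clay, so the full stress increment lies on the virgin compression line:
S_c = C_c·H/(1+e₀)·log₁₀(σ'_f/σ'_0) = 0.33×2.7/(1+0.92)×log₁₀(132.83/25.27)
    = 0.46406 × 0.72069 = 0.3344 m

S_c ≈ 334 mm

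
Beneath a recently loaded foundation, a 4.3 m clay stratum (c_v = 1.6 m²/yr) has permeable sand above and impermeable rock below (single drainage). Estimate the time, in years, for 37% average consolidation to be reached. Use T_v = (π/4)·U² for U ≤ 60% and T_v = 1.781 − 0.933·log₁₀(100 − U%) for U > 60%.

t ≈ 1.24 years

Drainage path length: H_d = H = 4.3 m (single drainage).
U ≤ 60%: T_v = (π/4)·U² = (π/4)×0.37² = 0.10752.
t = T_v·H_d²/c_v = 0.10752×4.3²/1.6 = 1.243 years.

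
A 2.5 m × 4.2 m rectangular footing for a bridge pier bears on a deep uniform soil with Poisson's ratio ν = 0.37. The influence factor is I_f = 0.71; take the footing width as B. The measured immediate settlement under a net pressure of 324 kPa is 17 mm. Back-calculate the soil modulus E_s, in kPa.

S_e = q·B·(1−ν²)/E_s · I_f  ⇒  E_s = q·B·(1−ν²)·I_f / S_e.
E_s = 324 × 2.5 × 0.8631 × 0.71 / 0.017 = 29200 kPa

E_s ≈ 29200 kPa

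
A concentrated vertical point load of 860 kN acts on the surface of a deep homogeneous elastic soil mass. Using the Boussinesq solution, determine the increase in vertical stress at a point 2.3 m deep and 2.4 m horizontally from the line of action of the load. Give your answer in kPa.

Δσ_z ≈ 12.3 kPa

Boussinesq vertical stress below a point load on an elastic half-space:
Δσ_z = 3P/(2πz²) · [1 + (r/z)²]^(−5/2)
r/z = 2.4/2.3 = 1.0435; [1+(r/z)²]^(−5/2) = 0.15857.
Δσ_z = 3×860/(2π×2.3²) × 0.15857 = 77.622 × 0.15857 = 12.31 kPa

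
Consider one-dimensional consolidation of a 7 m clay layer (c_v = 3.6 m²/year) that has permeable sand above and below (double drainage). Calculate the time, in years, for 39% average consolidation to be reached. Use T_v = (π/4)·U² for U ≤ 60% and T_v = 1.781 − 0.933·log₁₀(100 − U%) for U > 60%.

t ≈ 0.406 years

Drainage path length: H_d = H/2 = 3.5 m (double drainage).
U ≤ 60%: T_v = (π/4)·U² = (π/4)×0.39² = 0.11946.
t = T_v·H_d²/c_v = 0.11946×3.5²/3.6 = 0.4065 years.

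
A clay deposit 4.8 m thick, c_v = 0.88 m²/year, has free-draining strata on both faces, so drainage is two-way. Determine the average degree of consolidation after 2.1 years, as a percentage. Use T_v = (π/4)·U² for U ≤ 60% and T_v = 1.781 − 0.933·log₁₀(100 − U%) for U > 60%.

U ≈ 63.3 %

Drainage path length: H_d = H/2 = 2.4 m (double drainage).
T_v = c_v·t/H_d² = 0.88×2.1/2.4² = 0.32083.
T_v = 0.32083 corresponds to the U > 60% branch:
U = 1 − 10^((1.781 − T_v)/0.933)/100 = 0.6327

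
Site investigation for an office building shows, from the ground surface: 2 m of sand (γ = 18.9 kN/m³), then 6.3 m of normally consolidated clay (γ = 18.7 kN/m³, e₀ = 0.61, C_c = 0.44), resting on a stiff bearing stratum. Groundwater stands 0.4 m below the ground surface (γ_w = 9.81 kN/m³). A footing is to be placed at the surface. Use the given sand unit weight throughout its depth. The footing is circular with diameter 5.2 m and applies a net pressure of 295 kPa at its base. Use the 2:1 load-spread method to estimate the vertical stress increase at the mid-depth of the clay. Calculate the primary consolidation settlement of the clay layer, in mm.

S_c ≈ 681 mm

Mid-depth of clay below the ground surface: z = 2 + 6.3/2 = 5.15 m.
Total vertical stress at mid-clay: σ_v = 18.9×2 + 18.7×3.15 = 96.705 kPa.
Pore pressure: u = 9.81×(5.15 − 0.4) = 46.598 kPa.
Initial effective stress: σ'_0 = σ_v − u = 96.705 − 46.598 = 50.107 kPa.
Stress increase at mid-clay by the 2:1 spreading method:
Δσ ≈ qD²/(D+z)² = 295×5.2²/(5.2+5.15)² = 74.464 kPa
Final effective stress: σ'_f = σ'_0 + Δσ = 50.107 + 74.464 = 124.57 kPa.
Normally consolidated clay, so the full stress increment lies on the virgin compression line:
S_c = C_c·H/(1+e₀)·log₁₀(σ'_f/σ'_0) = 0.44×6.3/(1+0.61)×log₁₀(124.57/50.107)
    = 1.7217 × 0.39552 = 0.681 m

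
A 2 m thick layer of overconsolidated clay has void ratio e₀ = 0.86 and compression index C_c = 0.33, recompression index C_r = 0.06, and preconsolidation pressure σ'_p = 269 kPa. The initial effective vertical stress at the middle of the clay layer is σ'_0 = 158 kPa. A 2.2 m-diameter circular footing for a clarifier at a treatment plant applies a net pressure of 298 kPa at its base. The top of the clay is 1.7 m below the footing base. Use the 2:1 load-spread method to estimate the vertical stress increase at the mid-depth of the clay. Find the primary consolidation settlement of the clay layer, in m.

S_c ≈ 0.00903 m

Mid-depth of clay below the footing base: z = 1.7 + 2/2 = 2.7 m.
Stress increase at mid-clay by the 2:1 spreading method:
Δσ ≈ qD²/(D+z)² = 298×2.2²/(2.2+2.7)² = 60.072 kPa
Final effective stress: σ'_f = 158 + 60.072 = 218.07 kPa.
σ'_f = 218.07 ≤ σ'_p = 269 kPa, so the clay remains overconsolidated and only the recompression index applies:
S_c = C_r·H/(1+e₀)·log₁₀(σ'_f/σ'_0) = 0.06×2/1.86×log₁₀(218.07/158)
    = 0.064518 × 0.13994 = 0.009029 m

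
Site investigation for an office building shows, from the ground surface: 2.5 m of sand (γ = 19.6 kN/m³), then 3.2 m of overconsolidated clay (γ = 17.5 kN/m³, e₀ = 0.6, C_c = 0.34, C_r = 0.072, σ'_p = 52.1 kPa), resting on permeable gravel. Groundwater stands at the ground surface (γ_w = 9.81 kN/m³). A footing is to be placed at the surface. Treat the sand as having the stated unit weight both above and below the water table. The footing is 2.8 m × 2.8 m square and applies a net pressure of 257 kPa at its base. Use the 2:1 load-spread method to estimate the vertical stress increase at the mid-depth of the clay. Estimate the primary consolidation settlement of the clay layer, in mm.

S_c ≈ 145 mm

Mid-depth of clay below the ground surface: z = 2.5 + 3.2/2 = 4.1 m.
Total vertical stress at mid-clay: σ_v = 19.6×2.5 + 17.5×1.6 = 77 kPa.
Pore pressure: u = 9.81×(4.1 − 0) = 40.221 kPa.
Initial effective stress: σ'_0 = σ_v − u = 77 − 40.221 = 36.779 kPa.
Stress increase at mid-clay by the 2:1 spreading method:
Δσ = qBL/((B+z)(L+z)) = 257×2.8×2.8/((2.8+4.1)(2.8+4.1)) = 42.321 kPa
Final effective stress: σ'_f = 36.779 + 42.321 = 79.1 kPa.
σ'_f = 79.1 > σ'_p = 52.1 kPa, so the stress path crosses the preconsolidation pressure — recompression up to σ'_p, then virgin compression beyond:
S_c = H/(1+e₀)·[C_r·log₁₀(σ'_p/σ'_0) + C_c·log₁₀(σ'_f/σ'_p)]
    = 3.2/1.6 × [0.072×log₁₀(52.1/36.779) + 0.34×log₁₀(79.1/52.1)]
    = 2 × [0.010889 + 0.061655] = 0.1451 m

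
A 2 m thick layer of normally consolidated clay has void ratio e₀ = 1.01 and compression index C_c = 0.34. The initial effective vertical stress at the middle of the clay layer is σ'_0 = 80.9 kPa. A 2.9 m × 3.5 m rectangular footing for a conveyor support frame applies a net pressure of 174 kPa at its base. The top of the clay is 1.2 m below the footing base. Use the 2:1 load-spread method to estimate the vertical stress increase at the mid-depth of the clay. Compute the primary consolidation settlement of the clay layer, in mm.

S_c ≈ 82.3 mm

Mid-depth of clay below the footing base: z = 1.2 + 2/2 = 2.2 m.
Stress increase at mid-clay by the 2:1 spreading method:
Δσ = qBL/((B+z)(L+z)) = 174×2.9×3.5/((2.9+2.2)(3.5+2.2)) = 60.753 kPa
Final effective stress: σ'_f = σ'_0 + Δσ = 80.9 + 60.753 = 141.65 kPa.
Normally consolidated clay, so the full stress increment lies on the virgin compression line:
S_c = C_c·H/(1+e₀)·log₁₀(σ'_f/σ'_0) = 0.34×2/(1+1.01)×log₁₀(141.65/80.9)
    = 0.33831 × 0.24327 = 0.0823 m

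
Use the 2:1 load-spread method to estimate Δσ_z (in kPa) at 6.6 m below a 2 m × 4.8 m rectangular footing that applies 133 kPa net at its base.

Δσ_z ≈ 13 kPa

By the 2:1 method the load spreads at 1 horizontal : 2 vertical, so at depth z the loaded area has grown by z in each plan dimension:
Δσ = qBL/((B+z)(L+z)) = 133×2×4.8/((2+6.6)(4.8+6.6)) = 13.023 kPa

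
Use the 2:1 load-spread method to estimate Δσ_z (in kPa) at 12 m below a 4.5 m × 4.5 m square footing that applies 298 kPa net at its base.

Δσ_z ≈ 22.2 kPa

By the 2:1 method the load spreads at 1 horizontal : 2 vertical, so at depth z the loaded area has grown by z in each plan dimension:
Δσ = qBL/((B+z)(L+z)) = 298×4.5×4.5/((4.5+12)(4.5+12)) = 22.165 kPa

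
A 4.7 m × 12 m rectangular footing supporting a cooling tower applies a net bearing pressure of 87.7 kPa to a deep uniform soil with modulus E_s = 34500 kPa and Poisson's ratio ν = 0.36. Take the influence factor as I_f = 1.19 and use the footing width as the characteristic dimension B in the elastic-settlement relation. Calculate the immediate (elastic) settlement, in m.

Immediate (elastic) settlement: S_e = q·B·(1−ν²)/E_s · I_f.
S_e = 87.7 × 4.7 × (1 − 0.36²) / 34500 × 1.19
    = 87.7 × 4.7 × 0.8704 / 34500 × 1.19
    = 0.01237 m

S_e ≈ 0.0124 m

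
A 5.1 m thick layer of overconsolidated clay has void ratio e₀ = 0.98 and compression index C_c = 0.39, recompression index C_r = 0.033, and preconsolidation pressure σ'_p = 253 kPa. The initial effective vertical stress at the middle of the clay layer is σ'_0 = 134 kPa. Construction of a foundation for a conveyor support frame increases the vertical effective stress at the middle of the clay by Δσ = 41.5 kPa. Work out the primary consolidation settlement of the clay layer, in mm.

Final effective stress: σ'_f = 134 + 41.5 = 175.5 kPa.
σ'_f = 175.5 ≤ σ'_p = 253 kPa, so the clay remains overconsolidated and only the recompression index applies:
S_c = C_r·H/(1+e₀)·log₁₀(σ'_f/σ'_0) = 0.033×5.1/1.98×log₁₀(175.5/134)
    = 0.085001 × 0.11717 = 0.00996 m

S_c ≈ 9.96 mm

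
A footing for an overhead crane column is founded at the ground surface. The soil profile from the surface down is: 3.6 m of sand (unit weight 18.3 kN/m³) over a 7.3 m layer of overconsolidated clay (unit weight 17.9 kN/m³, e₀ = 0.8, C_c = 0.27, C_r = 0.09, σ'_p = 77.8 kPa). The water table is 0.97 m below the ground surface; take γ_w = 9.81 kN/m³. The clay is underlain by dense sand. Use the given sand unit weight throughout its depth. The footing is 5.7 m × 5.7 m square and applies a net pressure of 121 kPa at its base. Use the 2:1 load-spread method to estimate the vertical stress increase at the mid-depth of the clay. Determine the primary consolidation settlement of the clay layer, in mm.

Mid-depth of clay below the ground surface: z = 3.6 + 7.3/2 = 7.25 m.
Total vertical stress at mid-clay: σ_v = 18.3×3.6 + 17.9×3.65 = 131.22 kPa.
Pore pressure: u = 9.81×(7.25 − 0.97) = 61.607 kPa.
Initial effective stress: σ'_0 = σ_v − u = 131.22 − 61.607 = 69.613 kPa.
Stress increase at mid-clay by the 2:1 spreading method:
Δσ = qBL/((B+z)(L+z)) = 121×5.7×5.7/((5.7+7.25)(5.7+7.25)) = 23.442 kPa
Final effective stress: σ'_f = 69.613 + 23.442 = 93.055 kPa.
σ'_f = 93.055 > σ'_p = 77.8 kPa, so the stress path crosses the preconsolidation pressure — recompression up to σ'_p, then virgin compression beyond:
S_c = H/(1+e₀)·[C_r·log₁₀(σ'_p/σ'_0) + C_c·log₁₀(σ'_f/σ'_p)]
    = 7.3/1.8 × [0.09×log₁₀(77.8/69.613) + 0.27×log₁₀(93.055/77.8)]
    = 4.0556 × [0.004346 + 0.020995] = 0.1028 m

S_c ≈ 103 mm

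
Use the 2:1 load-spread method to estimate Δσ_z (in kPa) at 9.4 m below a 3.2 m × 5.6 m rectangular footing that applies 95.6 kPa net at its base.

Δσ_z ≈ 9.06 kPa

By the 2:1 method the load spreads at 1 horizontal : 2 vertical, so at depth z the loaded area has grown by z in each plan dimension:
Δσ = qBL/((B+z)(L+z)) = 95.6×3.2×5.6/((3.2+9.4)(5.6+9.4)) = 9.0643 kPa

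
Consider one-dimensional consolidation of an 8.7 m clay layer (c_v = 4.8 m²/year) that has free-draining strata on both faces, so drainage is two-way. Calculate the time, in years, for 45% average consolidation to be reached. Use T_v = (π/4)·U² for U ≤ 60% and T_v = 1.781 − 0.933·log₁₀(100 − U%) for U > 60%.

Drainage path length: H_d = H/2 = 4.35 m (double drainage).
U ≤ 60%: T_v = (π/4)·U² = (π/4)×0.45² = 0.15904.
t = T_v·H_d²/c_v = 0.15904×4.35²/4.8 = 0.627 years.

t ≈ 0.627 years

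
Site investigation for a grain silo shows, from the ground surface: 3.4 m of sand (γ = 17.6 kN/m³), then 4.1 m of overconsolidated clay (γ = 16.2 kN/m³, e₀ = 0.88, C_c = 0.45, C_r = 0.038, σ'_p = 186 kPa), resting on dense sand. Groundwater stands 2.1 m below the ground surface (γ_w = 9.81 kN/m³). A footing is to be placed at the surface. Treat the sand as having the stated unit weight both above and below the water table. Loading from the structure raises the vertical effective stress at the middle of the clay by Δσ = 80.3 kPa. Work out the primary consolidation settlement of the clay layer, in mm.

Mid-depth of clay below the ground surface: z = 3.4 + 4.1/2 = 5.45 m.
Total vertical stress at mid-clay: σ_v = 17.6×3.4 + 16.2×2.05 = 93.05 kPa.
Pore pressure: u = 9.81×(5.45 − 2.1) = 32.864 kPa.
Initial effective stress: σ'_0 = σ_v − u = 93.05 − 32.864 = 60.186 kPa.
Final effective stress: σ'_f = 60.186 + 80.3 = 140.49 kPa.
σ'_f = 140.49 ≤ σ'_p = 186 kPa, so the clay remains overconsolidated and only the recompression index applies:
S_c = C_r·H/(1+e₀)·log₁₀(σ'_f/σ'_0) = 0.038×4.1/1.88×log₁₀(140.49/60.186)
    = 0.082874 × 0.36815 = 0.03051 m

S_c ≈ 30.5 mm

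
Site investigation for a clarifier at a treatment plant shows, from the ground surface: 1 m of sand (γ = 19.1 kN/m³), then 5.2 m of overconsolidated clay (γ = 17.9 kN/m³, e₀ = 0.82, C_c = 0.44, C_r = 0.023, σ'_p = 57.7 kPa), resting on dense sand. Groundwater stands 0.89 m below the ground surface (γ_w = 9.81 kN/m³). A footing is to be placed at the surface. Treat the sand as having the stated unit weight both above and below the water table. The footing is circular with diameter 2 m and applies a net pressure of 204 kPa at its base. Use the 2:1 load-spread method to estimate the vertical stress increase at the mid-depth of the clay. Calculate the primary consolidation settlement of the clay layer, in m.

Mid-depth of clay below the ground surface: z = 1 + 5.2/2 = 3.6 m.
Total vertical stress at mid-clay: σ_v = 19.1×1 + 17.9×2.6 = 65.64 kPa.
Pore pressure: u = 9.81×(3.6 − 0.89) = 26.585 kPa.
Initial effective stress: σ'_0 = σ_v − u = 65.64 − 26.585 = 39.055 kPa.
Stress increase at mid-clay by the 2:1 spreading method:
Δσ ≈ qD²/(D+z)² = 204×2²/(2+3.6)² = 26.02 kPa
Final effective stress: σ'_f = 39.055 + 26.02 = 65.075 kPa.
σ'_f = 65.075 > σ'_p = 57.7 kPa, so the stress path crosses the preconsolidation pressure — recompression up to σ'_p, then virgin compression beyond:
S_c = H/(1+e₀)·[C_r·log₁₀(σ'_p/σ'_0) + C_c·log₁₀(σ'_f/σ'_p)]
    = 5.2/1.82 × [0.023×log₁₀(57.7/39.055) + 0.44×log₁₀(65.075/57.7)]
    = 2.8571 × [0.0038985 + 0.022985] = 0.07681 m

S_c ≈ 0.0768 m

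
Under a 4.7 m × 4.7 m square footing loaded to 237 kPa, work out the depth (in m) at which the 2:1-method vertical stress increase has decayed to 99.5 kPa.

2:1 spreading — at depth z the loaded area has grown by z in each plan dimension:
qB²/(B+z)² = Δσ_z ⇒ z = B(√(q/Δσ_z) − 1) = 4.7×(√(237/99.5) − 1) = 2.554 m

z ≈ 2.55 m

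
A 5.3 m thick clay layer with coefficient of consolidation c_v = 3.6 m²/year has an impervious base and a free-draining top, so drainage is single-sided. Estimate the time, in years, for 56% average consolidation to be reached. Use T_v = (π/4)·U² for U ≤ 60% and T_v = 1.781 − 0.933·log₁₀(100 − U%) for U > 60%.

t ≈ 1.92 years

Drainage path length: H_d = H = 5.3 m (single drainage).
U ≤ 60%: T_v = (π/4)·U² = (π/4)×0.56² = 0.2463.
t = T_v·H_d²/c_v = 0.2463×5.3²/3.6 = 1.922 years.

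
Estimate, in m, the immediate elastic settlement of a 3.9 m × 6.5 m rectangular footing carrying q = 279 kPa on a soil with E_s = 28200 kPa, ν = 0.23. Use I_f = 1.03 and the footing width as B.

S_e ≈ 0.0376 m

Immediate (elastic) settlement: S_e = q·B·(1−ν²)/E_s · I_f.
S_e = 279 × 3.9 × (1 − 0.23²) / 28200 × 1.03
    = 279 × 3.9 × 0.9471 / 28200 × 1.03
    = 0.03764 m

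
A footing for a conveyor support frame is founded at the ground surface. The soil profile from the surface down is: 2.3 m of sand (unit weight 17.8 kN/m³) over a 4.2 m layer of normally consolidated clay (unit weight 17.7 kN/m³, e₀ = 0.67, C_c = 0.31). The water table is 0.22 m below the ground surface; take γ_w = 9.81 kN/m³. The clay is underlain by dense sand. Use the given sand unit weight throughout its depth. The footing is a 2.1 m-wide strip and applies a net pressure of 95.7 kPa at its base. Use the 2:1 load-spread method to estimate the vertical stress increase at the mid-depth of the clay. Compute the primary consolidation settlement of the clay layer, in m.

Mid-depth of clay below the ground surface: z = 2.3 + 4.2/2 = 4.4 m.
Total vertical stress at mid-clay: σ_v = 17.8×2.3 + 17.7×2.1 = 78.11 kPa.
Pore pressure: u = 9.81×(4.4 − 0.22) = 41.006 kPa.
Initial effective stress: σ'_0 = σ_v − u = 78.11 − 41.006 = 37.104 kPa.
Stress increase at mid-clay by the 2:1 spreading method:
Δσ = qB/(B+z) = 95.7×2.1/(2.1+4.4) = 30.918 kPa
Final effective stress: σ'_f = σ'_0 + Δσ = 37.104 + 30.918 = 68.022 kPa.
Normally consolidated clay, so the full stress increment lies on the virgin compression line:
S_c = C_c·H/(1+e₀)·log₁₀(σ'_f/σ'_0) = 0.31×4.2/(1+0.67)×log₁₀(68.022/37.104)
    = 0.77964 × 0.26323 = 0.2052 m

S_c ≈ 0.205 m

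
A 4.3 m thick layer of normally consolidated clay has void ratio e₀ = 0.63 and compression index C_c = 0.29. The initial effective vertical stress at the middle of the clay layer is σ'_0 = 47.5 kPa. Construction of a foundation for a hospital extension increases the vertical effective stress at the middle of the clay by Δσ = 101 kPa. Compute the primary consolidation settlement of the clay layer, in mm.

Final effective stress: σ'_f = σ'_0 + Δσ = 47.5 + 101 = 148.5 kPa.
Normally consolidated clay, so the full stress increment lies on the virgin compression line:
S_c = C_c·H/(1+e₀)·log₁₀(σ'_f/σ'_0) = 0.29×4.3/(1+0.63)×log₁₀(148.5/47.5)
    = 0.76503 × 0.49503 = 0.3787 m

S_c ≈ 379 mm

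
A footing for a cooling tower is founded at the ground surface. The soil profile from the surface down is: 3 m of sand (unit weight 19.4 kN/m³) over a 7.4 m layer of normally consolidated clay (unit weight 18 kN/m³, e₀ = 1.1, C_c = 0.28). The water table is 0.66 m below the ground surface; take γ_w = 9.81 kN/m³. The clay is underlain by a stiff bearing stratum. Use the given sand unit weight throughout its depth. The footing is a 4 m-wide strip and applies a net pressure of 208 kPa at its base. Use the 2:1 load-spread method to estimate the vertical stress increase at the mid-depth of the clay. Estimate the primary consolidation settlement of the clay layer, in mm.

S_c ≈ 335 mm

Mid-depth of clay below the ground surface: z = 3 + 7.4/2 = 6.7 m.
Total vertical stress at mid-clay: σ_v = 19.4×3 + 18×3.7 = 124.8 kPa.
Pore pressure: u = 9.81×(6.7 − 0.66) = 59.252 kPa.
Initial effective stress: σ'_0 = σ_v − u = 124.8 − 59.252 = 65.548 kPa.
Stress increase at mid-clay by the 2:1 spreading method:
Δσ = qB/(B+z) = 208×4/(4+6.7) = 77.757 kPa
Final effective stress: σ'_f = σ'_0 + Δσ = 65.548 + 77.757 = 143.31 kPa.
Normally consolidated clay, so the full stress increment lies on the virgin compression line:
S_c = C_c·H/(1+e₀)·log₁₀(σ'_f/σ'_0) = 0.28×7.4/(1+1.1)×log₁₀(143.31/65.548)
    = 0.98667 × 0.33972 = 0.3352 m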